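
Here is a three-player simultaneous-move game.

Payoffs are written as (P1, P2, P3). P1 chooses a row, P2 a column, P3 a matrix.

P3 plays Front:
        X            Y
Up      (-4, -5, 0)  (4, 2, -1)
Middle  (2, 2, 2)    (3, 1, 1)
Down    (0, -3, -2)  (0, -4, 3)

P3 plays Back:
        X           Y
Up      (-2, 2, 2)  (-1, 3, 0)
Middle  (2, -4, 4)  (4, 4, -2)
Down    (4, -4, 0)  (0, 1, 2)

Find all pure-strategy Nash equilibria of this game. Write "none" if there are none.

No pure-strategy Nash equilibrium.

(Up, X, Front): P1 can switch to Middle (-4 → 2). Not NE.
(Up, X, Back): P1 can switch to Middle (-2 → 2). Not NE.
(Up, Y, Front): P3 can switch to Back (-1 → 0). Not NE.
(Up, Y, Back): P1 can switch to Middle (-1 → 4). Not NE.
(Middle, X, Front): P3 can switch to Back (2 → 4). Not NE.
(Middle, X, Back): P1 can switch to Down (2 → 4). Not NE.
(Middle, Y, Front): P1 can switch to Up (3 → 4). Not NE.
(Middle, Y, Back): P3 can switch to Front (-2 → 1). Not NE.
(Down, X, Front): P1 can switch to Middle (0 → 2). Not NE.
(Down, X, Back): P2 can switch to Y (-4 → 1). Not NE.
(Down, Y, Front): P1 can switch to Up (0 → 4). Not NE.
(Down, Y, Back): P1 can switch to Middle (0 → 4). Not NE.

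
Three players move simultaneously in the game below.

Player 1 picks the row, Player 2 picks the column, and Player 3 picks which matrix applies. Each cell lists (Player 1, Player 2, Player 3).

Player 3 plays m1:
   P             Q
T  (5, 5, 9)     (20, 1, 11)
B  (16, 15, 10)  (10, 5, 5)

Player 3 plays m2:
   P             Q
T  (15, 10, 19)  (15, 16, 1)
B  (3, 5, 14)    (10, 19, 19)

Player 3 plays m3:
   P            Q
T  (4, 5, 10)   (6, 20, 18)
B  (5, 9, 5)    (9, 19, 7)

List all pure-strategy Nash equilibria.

This game has no pure Nash equilibrium.

Mark each player's best response to every combination of opponents' strategies; a profile where every player is best-responding is a pure Nash equilibrium.
Player 1 against (P, m1): payoffs 5, 16 → best response B.
Player 1 against (P, m2): payoffs 15, 3 → best response T.
Player 1 against (P, m3): payoffs 4, 5 → best response B.
Player 1 against (Q, m1): payoffs 20, 10 → best response T.
Player 1 against (Q, m2): payoffs 15, 10 → best response T.
Player 1 against (Q, m3): payoffs 6, 9 → best response B.
Player 2 against (T, m1): payoffs 5, 1 → best response P.
Player 2 against (T, m2): payoffs 10, 16 → best response Q.
Player 2 against (T, m3): payoffs 5, 20 → best response Q.
Player 2 against (B, m1): payoffs 15, 5 → best response P.
Player 2 against (B, m2): payoffs 5, 19 → best response Q.
Player 2 against (B, m3): payoffs 9, 19 → best response Q.
Player 3 against (T, P): payoffs 9, 19, 10 → best response m2.
Player 3 against (T, Q): payoffs 11, 1, 18 → best response m3.
Player 3 against (B, P): payoffs 10, 14, 5 → best response m2.
Player 3 against (B, Q): payoffs 5, 19, 7 → best response m2.
No profile is a mutual best response for all players.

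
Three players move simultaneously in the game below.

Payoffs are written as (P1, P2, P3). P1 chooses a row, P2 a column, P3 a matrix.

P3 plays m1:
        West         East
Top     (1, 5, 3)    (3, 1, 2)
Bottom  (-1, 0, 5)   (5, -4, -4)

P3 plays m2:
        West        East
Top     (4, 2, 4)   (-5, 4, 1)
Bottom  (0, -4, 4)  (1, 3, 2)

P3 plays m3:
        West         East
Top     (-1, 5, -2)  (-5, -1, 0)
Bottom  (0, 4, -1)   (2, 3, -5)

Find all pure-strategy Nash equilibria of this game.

Check each profile: it is a Nash equilibrium iff no player can strictly gain by switching unilaterally.
(Top, West, m1): P3 can switch to m2 (3 → 4). Not NE.
(Top, West, m2): P2 can switch to East (2 → 4). Not NE.
(Top, West, m3): P1 can switch to Bottom (-1 → 0). Not NE.
(Top, East, m1): P1 can switch to Bottom (3 → 5). Not NE.
(Top, East, m2): P1 can switch to Bottom (-5 → 1). Not NE.
(Top, East, m3): P1 can switch to Bottom (-5 → 2). Not NE.
(Bottom, East, m2): P1 gets 1, best alternative -5; P2 gets 3, best alternative -4; P3 gets 2, best alternative -4. No profitable deviation — NE.
(The remaining 5 profiles each have a profitable deviation by the same check.)

The unique pure-strategy Nash equilibrium is (Bottom, East, m2).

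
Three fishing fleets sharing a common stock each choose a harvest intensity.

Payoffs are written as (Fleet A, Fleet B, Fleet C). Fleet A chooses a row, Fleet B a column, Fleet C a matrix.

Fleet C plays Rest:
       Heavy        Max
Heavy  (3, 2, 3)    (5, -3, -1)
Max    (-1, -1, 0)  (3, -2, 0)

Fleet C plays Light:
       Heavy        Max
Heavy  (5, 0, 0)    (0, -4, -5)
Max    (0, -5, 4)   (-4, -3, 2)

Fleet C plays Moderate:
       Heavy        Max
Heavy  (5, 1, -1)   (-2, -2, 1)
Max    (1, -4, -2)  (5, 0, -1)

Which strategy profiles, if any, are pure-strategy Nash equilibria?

For each strategy profile, look for a profitable unilateral deviation.
(Heavy, Heavy, Rest): Fleet A gets 3, best alternative -1; Fleet B gets 2, best alternative -3; Fleet C gets 3, best alternative 0. No profitable deviation — NE.
(Heavy, Heavy, Light): Fleet C can switch to Rest (0 → 3). Not NE.
(Heavy, Heavy, Moderate): Fleet C can switch to Rest (-1 → 3). Not NE.
(Heavy, Max, Rest): Fleet B can switch to Heavy (-3 → 2). Not NE.
(Heavy, Max, Light): Fleet B can switch to Heavy (-4 → 0). Not NE.
(Heavy, Max, Moderate): Fleet A can switch to Max (-2 → 5). Not NE.
(Max, Heavy, Rest): Fleet A can switch to Heavy (-1 → 3). Not NE.
(The remaining 5 profiles each have a profitable deviation by the same check.)

The unique pure-strategy Nash equilibrium is (Heavy, Heavy, Rest).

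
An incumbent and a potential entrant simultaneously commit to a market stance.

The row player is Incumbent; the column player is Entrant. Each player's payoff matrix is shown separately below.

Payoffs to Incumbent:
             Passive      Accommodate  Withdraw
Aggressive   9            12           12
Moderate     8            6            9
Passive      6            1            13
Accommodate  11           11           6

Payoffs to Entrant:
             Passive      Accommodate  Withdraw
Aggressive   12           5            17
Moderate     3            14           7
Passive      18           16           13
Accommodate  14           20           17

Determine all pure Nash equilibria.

There is no pure-strategy Nash equilibrium.

(Aggressive, Passive): Incumbent can switch to Accommodate (9 → 11). Not NE.
(Aggressive, Accommodate): Entrant can switch to Passive (5 → 12). Not NE.
(Aggressive, Withdraw): Incumbent can switch to Passive (12 → 13). Not NE.
(Moderate, Passive): Incumbent can switch to Aggressive (8 → 9). Not NE.
(Moderate, Accommodate): Incumbent can switch to Aggressive (6 → 12). Not NE.
(Moderate, Withdraw): Incumbent can switch to Aggressive (9 → 12). Not NE.
(Passive, Passive): Incumbent can switch to Aggressive (6 → 9). Not NE.
(Passive, Accommodate): Incumbent can switch to Aggressive (1 → 12). Not NE.
(The remaining 4 profiles each have a profitable deviation by the same check.)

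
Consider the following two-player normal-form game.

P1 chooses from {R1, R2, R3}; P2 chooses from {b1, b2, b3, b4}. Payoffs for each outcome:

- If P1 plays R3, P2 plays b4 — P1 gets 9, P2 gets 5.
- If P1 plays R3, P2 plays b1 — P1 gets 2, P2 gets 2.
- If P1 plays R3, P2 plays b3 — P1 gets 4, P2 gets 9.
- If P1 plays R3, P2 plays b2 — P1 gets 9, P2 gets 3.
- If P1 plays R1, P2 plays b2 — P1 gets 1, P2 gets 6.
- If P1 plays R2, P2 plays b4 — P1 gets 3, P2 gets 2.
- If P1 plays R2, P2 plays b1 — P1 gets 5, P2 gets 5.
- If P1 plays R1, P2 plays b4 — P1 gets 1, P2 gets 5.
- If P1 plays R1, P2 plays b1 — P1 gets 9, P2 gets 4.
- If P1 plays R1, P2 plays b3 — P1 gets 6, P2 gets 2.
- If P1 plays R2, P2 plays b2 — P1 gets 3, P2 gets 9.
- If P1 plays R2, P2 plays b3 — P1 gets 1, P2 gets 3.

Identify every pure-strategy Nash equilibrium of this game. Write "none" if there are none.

This game has no pure Nash equilibrium.

(R1, b1): P2 can switch to b2 (4 → 6). Not NE.
(R1, b2): P1 can switch to R2 (1 → 3). Not NE.
(R1, b3): P2 can switch to b1 (2 → 4). Not NE.
(R1, b4): P1 can switch to R2 (1 → 3). Not NE.
(R2, b1): P1 can switch to R1 (5 → 9). Not NE.
(R2, b2): P1 can switch to R3 (3 → 9). Not NE.
(R2, b3): P1 can switch to R1 (1 → 6). Not NE.
(R2, b4): P1 can switch to R3 (3 → 9). Not NE.
(R3, b1): P1 can switch to R1 (2 → 9). Not NE.
(R3, b2): P2 can switch to b3 (3 → 9). Not NE.
(R3, b3): P1 can switch to R1 (4 → 6). Not NE.
(R3, b4): P2 can switch to b3 (5 → 9). Not NE.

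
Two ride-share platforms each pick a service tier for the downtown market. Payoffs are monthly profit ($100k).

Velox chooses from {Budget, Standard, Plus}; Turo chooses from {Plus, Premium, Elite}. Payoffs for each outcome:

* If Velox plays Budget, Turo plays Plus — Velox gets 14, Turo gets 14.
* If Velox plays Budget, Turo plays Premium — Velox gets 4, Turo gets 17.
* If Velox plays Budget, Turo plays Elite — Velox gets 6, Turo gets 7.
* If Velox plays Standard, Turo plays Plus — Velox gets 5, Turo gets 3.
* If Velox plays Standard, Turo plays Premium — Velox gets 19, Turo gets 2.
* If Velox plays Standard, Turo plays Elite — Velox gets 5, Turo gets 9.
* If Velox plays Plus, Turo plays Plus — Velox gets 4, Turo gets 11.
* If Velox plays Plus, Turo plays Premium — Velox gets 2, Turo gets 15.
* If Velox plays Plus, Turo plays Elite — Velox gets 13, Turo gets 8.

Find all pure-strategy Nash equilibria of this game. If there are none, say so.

Velox against Plus: payoffs 14, 5, 4 → best response Budget.
Velox against Premium: payoffs 4, 19, 2 → best response Standard.
Velox against Elite: payoffs 6, 5, 13 → best response Plus.
Turo against Budget: payoffs 14, 17, 7 → best response Premium.
Turo against Standard: payoffs 3, 2, 9 → best response Elite.
Turo against Plus: payoffs 11, 15, 8 → best response Premium.
No profile is a mutual best response for all players.

none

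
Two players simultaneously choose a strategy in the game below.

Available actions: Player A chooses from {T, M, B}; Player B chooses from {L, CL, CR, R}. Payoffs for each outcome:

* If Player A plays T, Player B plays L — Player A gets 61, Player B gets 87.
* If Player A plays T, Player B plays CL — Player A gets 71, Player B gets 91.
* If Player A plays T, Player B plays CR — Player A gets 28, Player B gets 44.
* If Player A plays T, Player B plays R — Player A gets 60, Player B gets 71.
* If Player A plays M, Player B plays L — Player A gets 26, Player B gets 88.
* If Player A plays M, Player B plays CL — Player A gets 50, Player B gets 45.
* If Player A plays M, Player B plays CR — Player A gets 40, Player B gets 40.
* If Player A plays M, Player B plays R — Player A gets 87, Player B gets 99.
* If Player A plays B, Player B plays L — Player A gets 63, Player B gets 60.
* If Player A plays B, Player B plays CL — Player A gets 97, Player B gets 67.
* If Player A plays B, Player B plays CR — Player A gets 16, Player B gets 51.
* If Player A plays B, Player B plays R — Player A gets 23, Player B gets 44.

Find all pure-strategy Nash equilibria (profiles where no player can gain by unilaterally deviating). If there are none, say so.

(T, L): Player A can switch to B (61 → 63). Not NE.
(T, CL): Player A can switch to B (71 → 97). Not NE.
(T, CR): Player A can switch to M (28 → 40). Not NE.
(T, R): Player A can switch to M (60 → 87). Not NE.
(M, L): Player A can switch to T (26 → 61). Not NE.
(M, CL): Player A can switch to T (50 → 71). Not NE.
(M, CR): Player B can switch to L (40 → 88). Not NE.
(M, R): Player A gets 87, best alternative 60; Player B gets 99, best alternative 88. No profitable deviation — NE.
(B, L): Player B can switch to CL (60 → 67). Not NE.
(B, CL): Player A gets 97, best alternative 71; Player B gets 67, best alternative 60. No profitable deviation — NE.
(B, CR): Player A can switch to T (16 → 28). Not NE.
(B, R): Player A can switch to T (23 → 60). Not NE.

(M, R), (B, CL)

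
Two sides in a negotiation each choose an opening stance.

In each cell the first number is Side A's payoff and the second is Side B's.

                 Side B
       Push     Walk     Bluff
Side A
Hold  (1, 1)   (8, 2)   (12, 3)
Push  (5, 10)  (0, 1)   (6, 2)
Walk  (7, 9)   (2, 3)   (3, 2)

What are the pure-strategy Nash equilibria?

The pure Nash equilibria are (Hold, Bluff) and (Walk, Push).

Mark each player's best response to every combination of opponents' strategies; a profile where every player is best-responding is a pure Nash equilibrium.
Side A against Push: payoffs 1, 5, 7 → best response Walk.
Side A against Walk: payoffs 8, 0, 2 → best response Hold.
Side A against Bluff: payoffs 12, 6, 3 → best response Hold.
Side B against Hold: payoffs 1, 2, 3 → best response Bluff.
Side B against Push: payoffs 10, 1, 2 → best response Push.
Side B against Walk: payoffs 9, 3, 2 → best response Push.
Mutual best responses: (Hold, Bluff); (Walk, Push).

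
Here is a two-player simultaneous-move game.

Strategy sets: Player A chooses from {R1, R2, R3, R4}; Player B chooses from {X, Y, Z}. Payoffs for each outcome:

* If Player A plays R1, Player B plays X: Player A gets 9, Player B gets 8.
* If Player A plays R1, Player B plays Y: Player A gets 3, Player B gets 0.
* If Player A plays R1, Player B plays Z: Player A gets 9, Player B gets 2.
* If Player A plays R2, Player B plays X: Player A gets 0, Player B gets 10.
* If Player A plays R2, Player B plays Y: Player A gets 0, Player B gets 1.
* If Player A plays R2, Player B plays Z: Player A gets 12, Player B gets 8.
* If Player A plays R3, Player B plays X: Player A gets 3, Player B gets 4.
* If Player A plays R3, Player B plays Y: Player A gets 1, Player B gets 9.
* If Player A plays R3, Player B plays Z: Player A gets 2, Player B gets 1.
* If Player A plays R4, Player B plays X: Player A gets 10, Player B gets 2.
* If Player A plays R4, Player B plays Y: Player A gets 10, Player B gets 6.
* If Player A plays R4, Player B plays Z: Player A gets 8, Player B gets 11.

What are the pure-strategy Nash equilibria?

none

Player A against X: payoffs 9, 0, 3, 10 → best response R4.
Player A against Y: payoffs 3, 0, 1, 10 → best response R4.
Player A against Z: payoffs 9, 12, 2, 8 → best response R2.
Player B against R1: payoffs 8, 0, 2 → best response X.
Player B against R2: payoffs 10, 1, 8 → best response X.
Player B against R3: payoffs 4, 9, 1 → best response Y.
Player B against R4: payoffs 2, 6, 11 → best response Z.
No profile is a mutual best response for all players.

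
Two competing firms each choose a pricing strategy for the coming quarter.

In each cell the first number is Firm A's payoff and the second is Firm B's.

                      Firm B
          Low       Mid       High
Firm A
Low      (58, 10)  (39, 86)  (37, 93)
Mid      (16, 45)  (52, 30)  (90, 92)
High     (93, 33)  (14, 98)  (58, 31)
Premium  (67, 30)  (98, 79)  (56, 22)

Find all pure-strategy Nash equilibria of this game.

The pure Nash equilibria are (Mid, High); (Premium, Mid).

Check each profile: it is a Nash equilibrium iff no player can strictly gain by switching unilaterally.
(Low, Low): Firm A can switch to High (58 → 93). Not NE.
(Low, Mid): Firm A can switch to Mid (39 → 52). Not NE.
(Low, High): Firm A can switch to Mid (37 → 90). Not NE.
(Mid, Low): Firm A can switch to Low (16 → 58). Not NE.
(Mid, Mid): Firm A can switch to Premium (52 → 98). Not NE.
(Mid, High): Firm A gets 90, best alternative 58; Firm B gets 92, best alternative 45. No profitable deviation — NE.
(High, Low): Firm B can switch to Mid (33 → 98). Not NE.
(High, Mid): Firm A can switch to Low (14 → 39). Not NE.
(High, High): Firm A can switch to Mid (58 → 90). Not NE.
(Premium, Mid): Firm A gets 98, best alternative 52; Firm B gets 79, best alternative 30. No profitable deviation — NE.
(The remaining 2 profiles each have a profitable deviation by the same check.)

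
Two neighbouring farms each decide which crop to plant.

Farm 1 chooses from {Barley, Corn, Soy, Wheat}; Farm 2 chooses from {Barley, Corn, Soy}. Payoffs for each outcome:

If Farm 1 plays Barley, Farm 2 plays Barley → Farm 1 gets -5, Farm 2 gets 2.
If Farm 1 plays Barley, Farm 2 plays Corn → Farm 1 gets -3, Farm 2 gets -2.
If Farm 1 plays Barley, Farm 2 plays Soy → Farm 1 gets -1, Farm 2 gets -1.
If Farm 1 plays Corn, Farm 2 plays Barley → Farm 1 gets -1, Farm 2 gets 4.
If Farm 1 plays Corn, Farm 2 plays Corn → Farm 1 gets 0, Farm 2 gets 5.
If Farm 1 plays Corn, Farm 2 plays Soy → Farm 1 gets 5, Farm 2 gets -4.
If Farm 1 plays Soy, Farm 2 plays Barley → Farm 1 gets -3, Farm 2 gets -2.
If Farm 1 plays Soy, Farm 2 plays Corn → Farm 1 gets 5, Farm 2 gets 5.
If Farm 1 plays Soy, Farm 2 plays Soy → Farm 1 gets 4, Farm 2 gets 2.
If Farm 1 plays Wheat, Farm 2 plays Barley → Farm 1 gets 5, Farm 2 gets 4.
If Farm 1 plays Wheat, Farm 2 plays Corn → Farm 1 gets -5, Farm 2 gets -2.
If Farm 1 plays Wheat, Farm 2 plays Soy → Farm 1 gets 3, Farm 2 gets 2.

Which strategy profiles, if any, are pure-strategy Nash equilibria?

For each player, find the best response to each opponent profile; mutual best responses are the pure NE.
Farm 1 against Barley: payoffs -5, -1, -3, 5 → best response Wheat.
Farm 1 against Corn: payoffs -3, 0, 5, -5 → best response Soy.
Farm 1 against Soy: payoffs -1, 5, 4, 3 → best response Corn.
Farm 2 against Barley: payoffs 2, -2, -1 → best response Barley.
Farm 2 against Corn: payoffs 4, 5, -4 → best response Corn.
Farm 2 against Soy: payoffs -2, 5, 2 → best response Corn.
Farm 2 against Wheat: payoffs 4, -2, 2 → best response Barley.
Mutual best responses: (Soy, Corn); (Wheat, Barley).

The pure Nash equilibria are (Soy, Corn) and (Wheat, Barley).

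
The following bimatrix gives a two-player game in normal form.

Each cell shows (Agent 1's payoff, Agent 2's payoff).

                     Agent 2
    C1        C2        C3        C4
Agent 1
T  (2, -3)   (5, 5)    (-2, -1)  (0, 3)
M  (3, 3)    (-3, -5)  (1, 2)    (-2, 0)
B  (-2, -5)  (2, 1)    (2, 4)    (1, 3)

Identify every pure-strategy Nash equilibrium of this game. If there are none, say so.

Agent 1 against C1: payoffs 2, 3, -2 → best response M.
Agent 1 against C2: payoffs 5, -3, 2 → best response T.
Agent 1 against C3: payoffs -2, 1, 2 → best response B.
Agent 1 against C4: payoffs 0, -2, 1 → best response B.
Agent 2 against T: payoffs -3, 5, -1, 3 → best response C2.
Agent 2 against M: payoffs 3, -5, 2, 0 → best response C1.
Agent 2 against B: payoffs -5, 1, 4, 3 → best response C3.
Mutual best responses: (T, C2); (M, C1); (B, C3).

(T, C2) and (M, C1) and (B, C3)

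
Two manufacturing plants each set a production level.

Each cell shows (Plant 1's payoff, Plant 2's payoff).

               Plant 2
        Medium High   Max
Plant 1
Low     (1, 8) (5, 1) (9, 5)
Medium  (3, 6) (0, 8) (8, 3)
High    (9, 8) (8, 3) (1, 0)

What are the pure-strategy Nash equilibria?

Plant 1 against Medium: payoffs 1, 3, 9 → best response High.
Plant 1 against High: payoffs 5, 0, 8 → best response High.
Plant 1 against Max: payoffs 9, 8, 1 → best response Low.
Plant 2 against Low: payoffs 8, 1, 5 → best response Medium.
Plant 2 against Medium: payoffs 6, 8, 3 → best response High.
Plant 2 against High: payoffs 8, 3, 0 → best response Medium.
Mutual best responses: (High, Medium).

Pure NE: (High, Medium)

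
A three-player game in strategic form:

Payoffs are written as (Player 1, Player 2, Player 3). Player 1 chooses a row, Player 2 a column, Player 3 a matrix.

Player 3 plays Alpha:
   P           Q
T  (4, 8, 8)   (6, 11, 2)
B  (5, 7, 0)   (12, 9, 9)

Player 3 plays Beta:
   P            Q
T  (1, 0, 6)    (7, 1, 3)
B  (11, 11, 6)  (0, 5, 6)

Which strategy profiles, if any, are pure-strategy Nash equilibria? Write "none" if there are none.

For each player, find the best response to each opponent profile; mutual best responses are the pure NE.
Player 1 against (P, Alpha): payoffs 4, 5 → best response B.
Player 1 against (P, Beta): payoffs 1, 11 → best response B.
Player 1 against (Q, Alpha): payoffs 6, 12 → best response B.
Player 1 against (Q, Beta): payoffs 7, 0 → best response T.
Player 2 against (T, Alpha): payoffs 8, 11 → best response Q.
Player 2 against (T, Beta): payoffs 0, 1 → best response Q.
Player 2 against (B, Alpha): payoffs 7, 9 → best response Q.
Player 2 against (B, Beta): payoffs 11, 5 → best response P.
Player 3 against (T, P): payoffs 8, 6 → best response Alpha.
Player 3 against (T, Q): payoffs 2, 3 → best response Beta.
Player 3 against (B, P): payoffs 0, 6 → best response Beta.
Player 3 against (B, Q): payoffs 9, 6 → best response Alpha.
Mutual best responses: (T, Q, Beta); (B, P, Beta); (B, Q, Alpha).

Pure-strategy Nash equilibria: (T, Q, Beta), (B, P, Beta), (B, Q, Alpha)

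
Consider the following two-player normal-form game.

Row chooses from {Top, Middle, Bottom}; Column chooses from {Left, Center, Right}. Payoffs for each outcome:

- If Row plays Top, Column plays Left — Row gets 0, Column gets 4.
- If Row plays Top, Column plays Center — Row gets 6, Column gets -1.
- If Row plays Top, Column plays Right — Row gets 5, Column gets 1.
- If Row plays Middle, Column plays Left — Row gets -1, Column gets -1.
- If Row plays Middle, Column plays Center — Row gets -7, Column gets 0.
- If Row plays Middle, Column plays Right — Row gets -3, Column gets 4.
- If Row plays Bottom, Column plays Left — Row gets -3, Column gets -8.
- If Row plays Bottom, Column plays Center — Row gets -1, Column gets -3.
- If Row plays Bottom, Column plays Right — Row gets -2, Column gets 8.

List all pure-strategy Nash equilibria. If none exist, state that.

(Top, Left)

Row against Left: payoffs 0, -1, -3 → best response Top.
Row against Center: payoffs 6, -7, -1 → best response Top.
Row against Right: payoffs 5, -3, -2 → best response Top.
Column against Top: payoffs 4, -1, 1 → best response Left.
Column against Middle: payoffs -1, 0, 4 → best response Right.
Column against Bottom: payoffs -8, -3, 8 → best response Right.
Mutual best responses: (Top, Left).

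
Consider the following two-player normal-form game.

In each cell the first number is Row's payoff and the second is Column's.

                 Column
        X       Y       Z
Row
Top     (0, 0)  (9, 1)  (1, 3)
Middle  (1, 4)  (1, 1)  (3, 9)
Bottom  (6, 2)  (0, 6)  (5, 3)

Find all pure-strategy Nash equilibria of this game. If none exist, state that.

(Top, X): Row can switch to Middle (0 → 1). Not NE.
(Top, Y): Column can switch to Z (1 → 3). Not NE.
(Top, Z): Row can switch to Middle (1 → 3). Not NE.
(Middle, X): Row can switch to Bottom (1 → 6). Not NE.
(Middle, Y): Row can switch to Top (1 → 9). Not NE.
(Middle, Z): Row can switch to Bottom (3 → 5). Not NE.
(The remaining 3 profiles each have a profitable deviation by the same check.)

This game has no pure Nash equilibrium.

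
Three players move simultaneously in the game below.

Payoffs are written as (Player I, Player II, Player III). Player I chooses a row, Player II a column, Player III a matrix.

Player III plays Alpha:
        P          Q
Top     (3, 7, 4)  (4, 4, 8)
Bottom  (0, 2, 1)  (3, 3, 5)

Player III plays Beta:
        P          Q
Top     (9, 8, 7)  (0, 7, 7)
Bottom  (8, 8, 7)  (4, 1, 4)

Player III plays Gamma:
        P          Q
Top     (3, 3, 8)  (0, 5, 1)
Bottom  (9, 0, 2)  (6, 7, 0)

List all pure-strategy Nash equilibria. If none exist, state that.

(Top, P, Alpha): Player III can switch to Beta (4 → 7). Not NE.
(Top, P, Beta): Player III can switch to Gamma (7 → 8). Not NE.
(Top, P, Gamma): Player I can switch to Bottom (3 → 9). Not NE.
(Top, Q, Alpha): Player II can switch to P (4 → 7). Not NE.
(Top, Q, Beta): Player I can switch to Bottom (0 → 4). Not NE.
(Top, Q, Gamma): Player I can switch to Bottom (0 → 6). Not NE.
(Bottom, P, Alpha): Player I can switch to Top (0 → 3). Not NE.
(Bottom, P, Beta): Player I can switch to Top (8 → 9). Not NE.
(Bottom, P, Gamma): Player II can switch to Q (0 → 7). Not NE.
(Bottom, Q, Alpha): Player I can switch to Top (3 → 4). Not NE.
(Bottom, Q, Beta): Player II can switch to P (1 → 8). Not NE.
(Bottom, Q, Gamma): Player III can switch to Alpha (0 → 5). Not NE.

There is no pure-strategy Nash equilibrium.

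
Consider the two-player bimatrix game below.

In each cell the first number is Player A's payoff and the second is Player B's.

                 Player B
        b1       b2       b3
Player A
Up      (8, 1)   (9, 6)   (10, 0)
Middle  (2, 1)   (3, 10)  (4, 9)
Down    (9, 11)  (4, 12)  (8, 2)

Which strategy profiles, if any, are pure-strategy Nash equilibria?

(Up, b1): Player A can switch to Down (8 → 9). Not NE.
(Up, b2): Player A gets 9, best alternative 4; Player B gets 6, best alternative 1. No profitable deviation — NE.
(Up, b3): Player B can switch to b1 (0 → 1). Not NE.
(Middle, b1): Player A can switch to Up (2 → 8). Not NE.
(Middle, b2): Player A can switch to Up (3 → 9). Not NE.
(Middle, b3): Player A can switch to Up (4 → 10). Not NE.
(Down, b1): Player B can switch to b2 (11 → 12). Not NE.
(Down, b2): Player A can switch to Up (4 → 9). Not NE.
(Down, b3): Player A can switch to Up (8 → 10). Not NE.

Pure NE: (Up, b2)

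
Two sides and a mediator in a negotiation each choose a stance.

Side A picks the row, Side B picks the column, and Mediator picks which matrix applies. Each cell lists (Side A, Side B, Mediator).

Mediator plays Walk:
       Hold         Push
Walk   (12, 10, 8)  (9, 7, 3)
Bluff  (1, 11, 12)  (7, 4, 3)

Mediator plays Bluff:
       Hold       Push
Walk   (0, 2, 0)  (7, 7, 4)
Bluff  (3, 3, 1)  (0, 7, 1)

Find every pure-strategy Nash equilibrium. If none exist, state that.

(Walk, Hold, Walk): Side A gets 12, best alternative 1; Side B gets 10, best alternative 7; Mediator gets 8, best alternative 0. No profitable deviation — NE.
(Walk, Hold, Bluff): Side A can switch to Bluff (0 → 3). Not NE.
(Walk, Push, Walk): Side B can switch to Hold (7 → 10). Not NE.
(Walk, Push, Bluff): Side A gets 7, best alternative 0; Side B gets 7, best alternative 2; Mediator gets 4, best alternative 3. No profitable deviation — NE.
(Bluff, Hold, Walk): Side A can switch to Walk (1 → 12). Not NE.
(Bluff, Hold, Bluff): Side B can switch to Push (3 → 7). Not NE.
(Bluff, Push, Walk): Side A can switch to Walk (7 → 9). Not NE.
(Bluff, Push, Bluff): Side A can switch to Walk (0 → 7). Not NE.

(Walk, Hold, Walk); (Walk, Push, Bluff)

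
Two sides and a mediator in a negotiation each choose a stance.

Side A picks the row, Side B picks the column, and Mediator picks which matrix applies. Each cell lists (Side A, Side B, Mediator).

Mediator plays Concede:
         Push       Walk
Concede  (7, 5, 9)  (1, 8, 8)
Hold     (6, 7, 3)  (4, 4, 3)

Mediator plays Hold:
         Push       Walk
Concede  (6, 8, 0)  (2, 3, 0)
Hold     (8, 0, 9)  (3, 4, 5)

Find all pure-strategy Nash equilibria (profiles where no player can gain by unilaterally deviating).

(Hold, Walk, Hold)

For each player, find the best response to each opponent profile; mutual best responses are the pure NE.
Side A against (Push, Concede): payoffs 7, 6 → best response Concede.
Side A against (Push, Hold): payoffs 6, 8 → best response Hold.
Side A against (Walk, Concede): payoffs 1, 4 → best response Hold.
Side A against (Walk, Hold): payoffs 2, 3 → best response Hold.
Side B against (Concede, Concede): payoffs 5, 8 → best response Walk.
Side B against (Concede, Hold): payoffs 8, 3 → best response Push.
Side B against (Hold, Concede): payoffs 7, 4 → best response Push.
Side B against (Hold, Hold): payoffs 0, 4 → best response Walk.
Mediator against (Concede, Push): payoffs 9, 0 → best response Concede.
Mediator against (Concede, Walk): payoffs 8, 0 → best response Concede.
Mediator against (Hold, Push): payoffs 3, 9 → best response Hold.
Mediator against (Hold, Walk): payoffs 3, 5 → best response Hold.
Mutual best responses: (Hold, Walk, Hold).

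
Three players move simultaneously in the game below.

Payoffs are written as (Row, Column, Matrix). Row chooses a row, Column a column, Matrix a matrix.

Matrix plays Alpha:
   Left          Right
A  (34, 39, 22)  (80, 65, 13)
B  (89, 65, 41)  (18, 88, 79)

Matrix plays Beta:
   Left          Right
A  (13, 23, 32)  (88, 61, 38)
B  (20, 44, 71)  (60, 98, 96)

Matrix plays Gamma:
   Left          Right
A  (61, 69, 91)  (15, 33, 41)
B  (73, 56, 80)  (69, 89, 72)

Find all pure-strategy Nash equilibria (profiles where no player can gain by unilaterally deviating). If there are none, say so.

For each strategy profile, look for a profitable unilateral deviation.
(A, Left, Alpha): Row can switch to B (34 → 89). Not NE.
(A, Left, Beta): Row can switch to B (13 → 20). Not NE.
(A, Left, Gamma): Row can switch to B (61 → 73). Not NE.
(A, Right, Alpha): Matrix can switch to Beta (13 → 38). Not NE.
(A, Right, Beta): Matrix can switch to Gamma (38 → 41). Not NE.
(A, Right, Gamma): Row can switch to B (15 → 69). Not NE.
(The remaining 6 profiles each have a profitable deviation by the same check.)

No pure-strategy Nash equilibrium.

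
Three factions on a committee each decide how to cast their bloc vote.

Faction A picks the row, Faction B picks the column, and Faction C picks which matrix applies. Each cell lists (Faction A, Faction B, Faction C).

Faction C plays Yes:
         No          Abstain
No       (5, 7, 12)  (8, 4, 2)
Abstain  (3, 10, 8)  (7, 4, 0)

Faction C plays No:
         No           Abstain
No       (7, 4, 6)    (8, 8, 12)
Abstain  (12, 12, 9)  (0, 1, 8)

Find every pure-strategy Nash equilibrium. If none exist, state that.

For each player, find the best response to each opponent profile; mutual best responses are the pure NE.
Faction A against (No, Yes): payoffs 5, 3 → best response No.
Faction A against (No, No): payoffs 7, 12 → best response Abstain.
Faction A against (Abstain, Yes): payoffs 8, 7 → best response No.
Faction A against (Abstain, No): payoffs 8, 0 → best response No.
Faction B against (No, Yes): payoffs 7, 4 → best response No.
Faction B against (No, No): payoffs 4, 8 → best response Abstain.
Faction B against (Abstain, Yes): payoffs 10, 4 → best response No.
Faction B against (Abstain, No): payoffs 12, 1 → best response No.
Faction C against (No, No): payoffs 12, 6 → best response Yes.
Faction C against (No, Abstain): payoffs 2, 12 → best response No.
Faction C against (Abstain, No): payoffs 8, 9 → best response No.
Faction C against (Abstain, Abstain): payoffs 0, 8 → best response No.
Mutual best responses: (No, No, Yes); (No, Abstain, No); (Abstain, No, No).

Pure-strategy Nash equilibria: (No, No, Yes) and (No, Abstain, No) and (Abstain, No, No)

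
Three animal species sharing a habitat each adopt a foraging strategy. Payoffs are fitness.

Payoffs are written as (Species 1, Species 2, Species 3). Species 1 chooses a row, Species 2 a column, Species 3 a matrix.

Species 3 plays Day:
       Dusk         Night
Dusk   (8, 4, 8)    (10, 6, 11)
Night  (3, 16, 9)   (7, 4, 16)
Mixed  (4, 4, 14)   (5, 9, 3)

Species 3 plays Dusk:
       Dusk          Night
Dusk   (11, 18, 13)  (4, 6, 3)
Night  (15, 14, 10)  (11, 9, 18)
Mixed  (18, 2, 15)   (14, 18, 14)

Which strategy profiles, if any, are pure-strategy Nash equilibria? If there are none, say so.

Species 1 against (Dusk, Day): payoffs 8, 3, 4 → best response Dusk.
Species 1 against (Dusk, Dusk): payoffs 11, 15, 18 → best response Mixed.
Species 1 against (Night, Day): payoffs 10, 7, 5 → best response Dusk.
Species 1 against (Night, Dusk): payoffs 4, 11, 14 → best response Mixed.
Species 2 against (Dusk, Day): payoffs 4, 6 → best response Night.
Species 2 against (Dusk, Dusk): payoffs 18, 6 → best response Dusk.
Species 2 against (Night, Day): payoffs 16, 4 → best response Dusk.
Species 2 against (Night, Dusk): payoffs 14, 9 → best response Dusk.
Species 2 against (Mixed, Day): payoffs 4, 9 → best response Night.
Species 2 against (Mixed, Dusk): payoffs 2, 18 → best response Night.
Species 3 against (Dusk, Dusk): payoffs 8, 13 → best response Dusk.
Species 3 against (Dusk, Night): payoffs 11, 3 → best response Day.
Species 3 against (Night, Dusk): payoffs 9, 10 → best response Dusk.
Species 3 against (Night, Night): payoffs 16, 18 → best response Dusk.
Species 3 against (Mixed, Dusk): payoffs 14, 15 → best response Dusk.
Species 3 against (Mixed, Night): payoffs 3, 14 → best response Dusk.
Mutual best responses: (Dusk, Night, Day); (Mixed, Night, Dusk).

The pure Nash equilibria are (Dusk, Night, Day); (Mixed, Night, Dusk).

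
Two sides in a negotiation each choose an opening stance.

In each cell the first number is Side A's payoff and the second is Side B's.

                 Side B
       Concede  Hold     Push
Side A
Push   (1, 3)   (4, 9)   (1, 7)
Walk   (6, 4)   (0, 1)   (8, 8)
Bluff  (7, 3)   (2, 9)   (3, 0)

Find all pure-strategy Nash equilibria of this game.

The pure Nash equilibria are (Push, Hold); (Walk, Push).

Side A against Concede: payoffs 1, 6, 7 → best response Bluff.
Side A against Hold: payoffs 4, 0, 2 → best response Push.
Side A against Push: payoffs 1, 8, 3 → best response Walk.
Side B against Push: payoffs 3, 9, 7 → best response Hold.
Side B against Walk: payoffs 4, 1, 8 → best response Push.
Side B against Bluff: payoffs 3, 9, 0 → best response Hold.
Mutual best responses: (Push, Hold); (Walk, Push).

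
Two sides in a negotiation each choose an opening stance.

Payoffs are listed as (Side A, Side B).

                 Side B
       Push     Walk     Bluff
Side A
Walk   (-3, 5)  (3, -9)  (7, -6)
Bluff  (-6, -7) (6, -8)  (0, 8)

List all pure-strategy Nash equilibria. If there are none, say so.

Pure NE: (Walk, Push)

Side A against Push: payoffs -3, -6 → best response Walk.
Side A against Walk: payoffs 3, 6 → best response Bluff.
Side A against Bluff: payoffs 7, 0 → best response Walk.
Side B against Walk: payoffs 5, -9, -6 → best response Push.
Side B against Bluff: payoffs -7, -8, 8 → best response Bluff.
Mutual best responses: (Walk, Push).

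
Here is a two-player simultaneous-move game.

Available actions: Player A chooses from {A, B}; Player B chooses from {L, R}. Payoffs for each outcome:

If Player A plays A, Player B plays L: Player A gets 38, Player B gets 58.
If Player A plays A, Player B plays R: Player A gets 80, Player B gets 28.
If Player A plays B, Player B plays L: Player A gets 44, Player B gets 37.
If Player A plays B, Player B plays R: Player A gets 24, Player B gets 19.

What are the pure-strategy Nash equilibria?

The unique pure-strategy Nash equilibrium is (B, L).

(A, L): Player A can switch to B (38 → 44). Not NE.
(A, R): Player B can switch to L (28 → 58). Not NE.
(B, L): Player A gets 44, best alternative 38; Player B gets 37, best alternative 19. No profitable deviation — NE.
(B, R): Player A can switch to A (24 → 80). Not NE.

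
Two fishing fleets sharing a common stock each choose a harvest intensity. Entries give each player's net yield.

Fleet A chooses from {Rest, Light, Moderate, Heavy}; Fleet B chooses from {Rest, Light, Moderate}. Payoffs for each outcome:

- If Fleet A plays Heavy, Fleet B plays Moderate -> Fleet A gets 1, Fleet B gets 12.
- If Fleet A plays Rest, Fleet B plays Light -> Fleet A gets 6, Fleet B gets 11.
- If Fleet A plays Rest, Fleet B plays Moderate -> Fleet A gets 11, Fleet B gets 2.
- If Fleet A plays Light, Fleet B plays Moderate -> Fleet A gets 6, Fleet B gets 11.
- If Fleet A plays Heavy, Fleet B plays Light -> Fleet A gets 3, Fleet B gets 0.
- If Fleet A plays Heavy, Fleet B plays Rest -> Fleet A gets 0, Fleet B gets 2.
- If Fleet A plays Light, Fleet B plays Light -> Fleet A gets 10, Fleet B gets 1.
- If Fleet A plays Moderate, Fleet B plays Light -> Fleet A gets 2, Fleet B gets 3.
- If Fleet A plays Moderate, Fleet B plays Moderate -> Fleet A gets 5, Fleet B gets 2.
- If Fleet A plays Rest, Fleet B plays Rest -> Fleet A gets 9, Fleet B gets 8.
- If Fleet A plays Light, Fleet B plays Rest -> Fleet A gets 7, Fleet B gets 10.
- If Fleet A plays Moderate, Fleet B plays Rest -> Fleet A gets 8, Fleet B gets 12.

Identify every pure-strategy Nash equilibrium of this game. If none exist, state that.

Fleet A against Rest: payoffs 9, 7, 8, 0 → best response Rest.
Fleet A against Light: payoffs 6, 10, 2, 3 → best response Light.
Fleet A against Moderate: payoffs 11, 6, 5, 1 → best response Rest.
Fleet B against Rest: payoffs 8, 11, 2 → best response Light.
Fleet B against Light: payoffs 10, 1, 11 → best response Moderate.
Fleet B against Moderate: payoffs 12, 3, 2 → best response Rest.
Fleet B against Heavy: payoffs 2, 0, 12 → best response Moderate.
No profile is a mutual best response for all players.

No pure-strategy Nash equilibrium.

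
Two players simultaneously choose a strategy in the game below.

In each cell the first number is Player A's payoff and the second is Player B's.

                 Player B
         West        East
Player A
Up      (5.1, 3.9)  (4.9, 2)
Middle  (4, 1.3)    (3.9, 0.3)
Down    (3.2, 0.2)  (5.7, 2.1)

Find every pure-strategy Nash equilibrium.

Pure-strategy Nash equilibria: (Up, West); (Down, East)

Mark each player's best response to every combination of opponents' strategies; a profile where every player is best-responding is a pure Nash equilibrium.
Player A against West: payoffs 5.1, 4, 3.2 → best response Up.
Player A against East: payoffs 4.9, 3.9, 5.7 → best response Down.
Player B against Up: payoffs 3.9, 2 → best response West.
Player B against Middle: payoffs 1.3, 0.3 → best response West.
Player B against Down: payoffs 0.2, 2.1 → best response East.
Mutual best responses: (Up, West); (Down, East).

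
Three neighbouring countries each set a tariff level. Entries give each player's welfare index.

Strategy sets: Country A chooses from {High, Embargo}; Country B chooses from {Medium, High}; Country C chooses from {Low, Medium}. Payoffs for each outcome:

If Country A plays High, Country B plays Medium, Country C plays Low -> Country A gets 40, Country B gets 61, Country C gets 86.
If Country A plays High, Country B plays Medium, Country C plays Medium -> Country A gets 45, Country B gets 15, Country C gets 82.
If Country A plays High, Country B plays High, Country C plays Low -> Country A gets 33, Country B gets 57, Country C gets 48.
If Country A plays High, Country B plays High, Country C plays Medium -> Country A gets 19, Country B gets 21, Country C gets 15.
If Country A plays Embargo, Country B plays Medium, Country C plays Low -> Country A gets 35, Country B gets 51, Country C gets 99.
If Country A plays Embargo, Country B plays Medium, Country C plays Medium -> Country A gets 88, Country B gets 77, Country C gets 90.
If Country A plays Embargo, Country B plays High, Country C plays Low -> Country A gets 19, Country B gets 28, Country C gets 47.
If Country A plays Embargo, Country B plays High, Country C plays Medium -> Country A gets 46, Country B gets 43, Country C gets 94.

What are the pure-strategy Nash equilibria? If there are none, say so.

(High, Medium, Low)

Country A against (Medium, Low): payoffs 40, 35 → best response High.
Country A against (Medium, Medium): payoffs 45, 88 → best response Embargo.
Country A against (High, Low): payoffs 33, 19 → best response High.
Country A against (High, Medium): payoffs 19, 46 → best response Embargo.
Country B against (High, Low): payoffs 61, 57 → best response Medium.
Country B against (High, Medium): payoffs 15, 21 → best response High.
Country B against (Embargo, Low): payoffs 51, 28 → best response Medium.
Country B against (Embargo, Medium): payoffs 77, 43 → best response Medium.
Country C against (High, Medium): payoffs 86, 82 → best response Low.
Country C against (High, High): payoffs 48, 15 → best response Low.
Country C against (Embargo, Medium): payoffs 99, 90 → best response Low.
Country C against (Embargo, High): payoffs 47, 94 → best response Medium.
Mutual best responses: (High, Medium, Low).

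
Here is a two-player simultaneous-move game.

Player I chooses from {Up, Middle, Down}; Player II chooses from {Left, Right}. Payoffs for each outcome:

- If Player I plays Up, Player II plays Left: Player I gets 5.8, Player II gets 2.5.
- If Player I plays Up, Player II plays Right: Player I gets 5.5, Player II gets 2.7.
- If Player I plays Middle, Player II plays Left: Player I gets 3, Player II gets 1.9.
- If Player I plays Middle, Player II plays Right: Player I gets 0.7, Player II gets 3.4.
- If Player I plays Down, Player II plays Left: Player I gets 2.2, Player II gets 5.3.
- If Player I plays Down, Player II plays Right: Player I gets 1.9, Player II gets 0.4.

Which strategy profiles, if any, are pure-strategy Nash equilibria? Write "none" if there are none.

Check each profile: it is a Nash equilibrium iff no player can strictly gain by switching unilaterally.
(Up, Left): Player II can switch to Right (2.5 → 2.7). Not NE.
(Up, Right): Player I gets 5.5, best alternative 1.9; Player II gets 2.7, best alternative 2.5. No profitable deviation — NE.
(Middle, Left): Player I can switch to Up (3 → 5.8). Not NE.
(Middle, Right): Player I can switch to Up (0.7 → 5.5). Not NE.
(Down, Left): Player I can switch to Up (2.2 → 5.8). Not NE.
(Down, Right): Player I can switch to Up (1.9 → 5.5). Not NE.

Pure NE: (Up, Right)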